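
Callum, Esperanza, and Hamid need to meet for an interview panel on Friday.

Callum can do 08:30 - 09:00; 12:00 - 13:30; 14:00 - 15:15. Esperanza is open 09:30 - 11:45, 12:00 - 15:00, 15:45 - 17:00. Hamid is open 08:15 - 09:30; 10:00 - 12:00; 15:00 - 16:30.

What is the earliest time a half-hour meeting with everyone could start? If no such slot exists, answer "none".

none

Callum ∩ Esperanza: 12:00-13:30, 14:00-15:00.
Callum ∩ Esperanza ∩ Hamid: ∅.
There is no time when everyone is free.
No common window is at least 30 minutes long.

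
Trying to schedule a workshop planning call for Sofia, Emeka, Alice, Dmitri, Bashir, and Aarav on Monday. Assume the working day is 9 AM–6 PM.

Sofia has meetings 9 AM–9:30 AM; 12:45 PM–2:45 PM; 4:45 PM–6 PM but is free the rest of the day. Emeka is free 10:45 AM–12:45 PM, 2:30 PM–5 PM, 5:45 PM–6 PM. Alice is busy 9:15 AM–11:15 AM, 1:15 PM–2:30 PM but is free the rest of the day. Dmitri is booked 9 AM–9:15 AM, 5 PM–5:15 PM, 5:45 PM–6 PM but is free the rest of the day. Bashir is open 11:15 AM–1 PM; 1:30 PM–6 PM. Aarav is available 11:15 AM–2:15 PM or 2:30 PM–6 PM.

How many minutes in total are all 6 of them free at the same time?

Sofia free: 09:30-12:45, 14:45-16:45 (invert busy blocks within the working day).
Emeka free: 10:45-12:45, 14:30-17:00, 17:45-18:00.
Alice free: 09:00-09:15, 11:15-13:15, 14:30-18:00 (invert busy blocks within the working day).
Dmitri free: 09:15-17:00, 17:15-17:45 (invert busy blocks within the working day).
Bashir free: 11:15-13:00, 13:30-18:00.
Aarav free: 11:15-14:15, 14:30-18:00.
Sofia ∩ Emeka: 10:45-12:45, 14:45-16:45.
Sofia ∩ Emeka ∩ Alice: 11:15-12:45, 14:45-16:45.
Sofia ∩ Emeka ∩ Alice ∩ Dmitri: 11:15-12:45, 14:45-16:45.
Sofia ∩ Emeka ∩ Alice ∩ Dmitri ∩ Bashir: 11:15-12:45, 14:45-16:45.
Sofia ∩ Emeka ∩ Alice ∩ Dmitri ∩ Bashir ∩ Aarav: 11:15-12:45, 14:45-16:45.
Summing the common windows: 90 + 120 = 210 minutes.

210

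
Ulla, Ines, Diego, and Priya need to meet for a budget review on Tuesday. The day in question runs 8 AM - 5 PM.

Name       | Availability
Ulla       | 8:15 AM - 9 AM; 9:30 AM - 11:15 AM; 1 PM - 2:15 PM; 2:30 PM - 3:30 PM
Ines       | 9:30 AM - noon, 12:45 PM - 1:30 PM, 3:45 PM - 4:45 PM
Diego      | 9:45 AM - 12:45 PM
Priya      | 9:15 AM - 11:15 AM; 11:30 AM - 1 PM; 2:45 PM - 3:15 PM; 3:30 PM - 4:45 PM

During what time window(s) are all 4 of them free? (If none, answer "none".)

Ulla ∩ Ines: 09:30-11:15, 13:00-13:30.
Ulla ∩ Ines ∩ Diego: 09:45-11:15.
Ulla ∩ Ines ∩ Diego ∩ Priya: 09:45-11:15.
So the common availability across everyone is 09:45-11:15.

09:45-11:15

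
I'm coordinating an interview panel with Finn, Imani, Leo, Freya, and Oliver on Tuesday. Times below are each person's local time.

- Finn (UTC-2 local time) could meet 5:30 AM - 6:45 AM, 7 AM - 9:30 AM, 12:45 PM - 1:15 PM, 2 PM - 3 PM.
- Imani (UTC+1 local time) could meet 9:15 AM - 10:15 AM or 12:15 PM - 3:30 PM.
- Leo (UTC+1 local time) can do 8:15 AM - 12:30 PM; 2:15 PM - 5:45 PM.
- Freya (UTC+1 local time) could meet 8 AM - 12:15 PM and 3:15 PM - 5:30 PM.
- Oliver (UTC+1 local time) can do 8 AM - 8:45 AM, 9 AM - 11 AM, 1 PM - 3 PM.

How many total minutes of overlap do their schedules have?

Finn in UTC: 07:30-08:45, 09:00-11:30, 14:45-15:15, 16:00-17:00 (add 2h to convert from UTC-2).
Imani in UTC: 08:15-09:15, 11:15-14:30 (subtract 1h to convert from UTC+1).
Leo in UTC: 07:15-11:30, 13:15-16:45 (subtract 1h to convert from UTC+1).
Freya in UTC: 07:00-11:15, 14:15-16:30 (subtract 1h to convert from UTC+1).
Oliver in UTC: 07:00-07:45, 08:00-10:00, 12:00-14:00 (subtract 1h to convert from UTC+1).
Finn ∩ Imani: 08:15-08:45, 09:00-09:15, 11:15-11:30.
Finn ∩ Imani ∩ Leo: 08:15-08:45, 09:00-09:15, 11:15-11:30.
Finn ∩ Imani ∩ Leo ∩ Freya: 08:15-08:45, 09:00-09:15.
Finn ∩ Imani ∩ Leo ∩ Freya ∩ Oliver: 08:15-08:45, 09:00-09:15.
Summing the common windows: 30 + 15 = 45 minutes.

45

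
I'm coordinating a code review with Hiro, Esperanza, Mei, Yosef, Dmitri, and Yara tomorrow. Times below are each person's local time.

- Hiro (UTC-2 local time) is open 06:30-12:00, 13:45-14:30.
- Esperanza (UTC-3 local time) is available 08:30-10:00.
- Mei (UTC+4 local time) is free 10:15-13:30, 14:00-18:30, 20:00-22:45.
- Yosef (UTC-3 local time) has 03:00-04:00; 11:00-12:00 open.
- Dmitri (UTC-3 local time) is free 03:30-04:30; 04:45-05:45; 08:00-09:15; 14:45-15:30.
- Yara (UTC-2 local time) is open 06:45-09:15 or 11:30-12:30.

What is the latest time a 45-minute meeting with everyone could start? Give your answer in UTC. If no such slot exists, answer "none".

none

Hiro in UTC: 08:30-14:00, 15:45-16:30 (add 2h to convert from UTC-2).
Esperanza in UTC: 11:30-13:00 (add 3h to convert from UTC-3).
Mei in UTC: 06:15-09:30, 10:00-14:30, 16:00-18:45 (subtract 4h to convert from UTC+4).
Yosef in UTC: 06:00-07:00, 14:00-15:00 (add 3h to convert from UTC-3).
Dmitri in UTC: 06:30-07:30, 07:45-08:45, 11:00-12:15, 17:45-18:30 (add 3h to convert from UTC-3).
Yara in UTC: 08:45-11:15, 13:30-14:30 (add 2h to convert from UTC-2).
Hiro ∩ Esperanza: 11:30-13:00.
Hiro ∩ Esperanza ∩ Mei: 11:30-13:00.
Hiro ∩ Esperanza ∩ Mei ∩ Yosef: ∅.
Hiro ∩ Esperanza ∩ Mei ∩ Yosef ∩ Dmitri: ∅.
Hiro ∩ Esperanza ∩ Mei ∩ Yosef ∩ Dmitri ∩ Yara: ∅.
There is no time when everyone is free.
No common window is at least 45 minutes long.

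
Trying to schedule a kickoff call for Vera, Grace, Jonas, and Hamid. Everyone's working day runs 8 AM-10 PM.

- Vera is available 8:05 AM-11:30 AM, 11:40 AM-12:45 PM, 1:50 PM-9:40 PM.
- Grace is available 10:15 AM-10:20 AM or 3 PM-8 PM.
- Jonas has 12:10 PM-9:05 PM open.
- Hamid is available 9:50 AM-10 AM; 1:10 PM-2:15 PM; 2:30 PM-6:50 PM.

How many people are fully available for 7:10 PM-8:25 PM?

Vera and Jonas can make the full 19:10-20:25 slot — that's 2.

2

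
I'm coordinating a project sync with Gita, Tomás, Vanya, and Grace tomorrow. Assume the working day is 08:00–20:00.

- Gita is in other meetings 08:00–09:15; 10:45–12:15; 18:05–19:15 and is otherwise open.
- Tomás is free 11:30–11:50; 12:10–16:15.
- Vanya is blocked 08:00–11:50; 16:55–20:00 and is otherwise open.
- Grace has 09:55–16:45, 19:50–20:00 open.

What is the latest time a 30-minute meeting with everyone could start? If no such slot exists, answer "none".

Gita free: 09:15-10:45, 12:15-18:05, 19:15-20:00 (invert busy blocks within the working day).
Tomás free: 11:30-11:50, 12:10-16:15.
Vanya free: 11:50-16:55 (invert busy blocks within the working day).
Grace free: 09:55-16:45, 19:50-20:00.
Gita ∩ Tomás: 12:15-16:15.
Gita ∩ Tomás ∩ Vanya: 12:15-16:15.
Gita ∩ Tomás ∩ Vanya ∩ Grace: 12:15-16:15.
So the common availability across everyone is 12:15-16:15.
The last common window of at least 30 minutes is 12:15-16:15; a 30-minute meeting can start as late as 15:45 and still end by 16:15.

15:45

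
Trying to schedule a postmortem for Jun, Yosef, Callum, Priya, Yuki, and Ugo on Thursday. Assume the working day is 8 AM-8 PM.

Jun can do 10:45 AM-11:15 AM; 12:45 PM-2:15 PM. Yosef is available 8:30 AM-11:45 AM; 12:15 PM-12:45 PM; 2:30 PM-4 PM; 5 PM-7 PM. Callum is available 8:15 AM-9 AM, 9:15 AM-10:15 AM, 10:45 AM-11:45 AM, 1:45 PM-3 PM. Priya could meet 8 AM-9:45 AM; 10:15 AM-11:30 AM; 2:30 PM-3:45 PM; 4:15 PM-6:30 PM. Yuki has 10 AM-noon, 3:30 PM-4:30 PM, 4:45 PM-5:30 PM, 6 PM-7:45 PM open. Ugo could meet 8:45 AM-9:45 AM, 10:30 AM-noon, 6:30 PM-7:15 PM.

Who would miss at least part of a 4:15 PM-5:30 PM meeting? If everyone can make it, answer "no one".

Callum, Jun, Ugo, Yosef, Yuki

Jun: not fully free for 16:15-17:30. Yosef: not fully free for 16:15-17:30. Callum: not fully free for 16:15-17:30. Priya: free for 16:15-17:30. Yuki: not fully free for 16:15-17:30. Ugo: not fully free for 16:15-17:30.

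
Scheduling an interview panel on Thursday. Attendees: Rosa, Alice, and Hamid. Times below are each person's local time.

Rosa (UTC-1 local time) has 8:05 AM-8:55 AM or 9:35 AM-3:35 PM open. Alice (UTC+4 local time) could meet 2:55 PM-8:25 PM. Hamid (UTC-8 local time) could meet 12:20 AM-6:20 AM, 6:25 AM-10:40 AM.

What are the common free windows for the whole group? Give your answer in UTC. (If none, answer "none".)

Rosa in UTC: 09:05-09:55, 10:35-16:35 (add 1h to convert from UTC-1).
Alice in UTC: 10:55-16:25 (subtract 4h to convert from UTC+4).
Hamid in UTC: 08:20-14:20, 14:25-18:40 (add 8h to convert from UTC-8).
Rosa ∩ Alice: 10:55-16:25.
Rosa ∩ Alice ∩ Hamid: 10:55-14:20, 14:25-16:25.

10:55-14:20, 14:25-16:25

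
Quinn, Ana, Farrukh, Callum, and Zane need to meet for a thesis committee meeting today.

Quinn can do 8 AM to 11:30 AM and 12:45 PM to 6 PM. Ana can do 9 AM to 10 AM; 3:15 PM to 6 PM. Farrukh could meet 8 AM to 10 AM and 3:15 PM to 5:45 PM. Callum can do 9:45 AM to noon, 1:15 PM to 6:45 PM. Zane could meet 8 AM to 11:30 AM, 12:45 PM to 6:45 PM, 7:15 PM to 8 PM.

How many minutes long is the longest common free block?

150

Quinn ∩ Ana: 09:00-10:00, 15:15-18:00.
Quinn ∩ Ana ∩ Farrukh: 09:00-10:00, 15:15-17:45.
Quinn ∩ Ana ∩ Farrukh ∩ Callum: 09:45-10:00, 15:15-17:45.
Quinn ∩ Ana ∩ Farrukh ∩ Callum ∩ Zane: 09:45-10:00, 15:15-17:45.
Those are the intersection windows.
The longest is 15:15-17:45 at 150 minutes.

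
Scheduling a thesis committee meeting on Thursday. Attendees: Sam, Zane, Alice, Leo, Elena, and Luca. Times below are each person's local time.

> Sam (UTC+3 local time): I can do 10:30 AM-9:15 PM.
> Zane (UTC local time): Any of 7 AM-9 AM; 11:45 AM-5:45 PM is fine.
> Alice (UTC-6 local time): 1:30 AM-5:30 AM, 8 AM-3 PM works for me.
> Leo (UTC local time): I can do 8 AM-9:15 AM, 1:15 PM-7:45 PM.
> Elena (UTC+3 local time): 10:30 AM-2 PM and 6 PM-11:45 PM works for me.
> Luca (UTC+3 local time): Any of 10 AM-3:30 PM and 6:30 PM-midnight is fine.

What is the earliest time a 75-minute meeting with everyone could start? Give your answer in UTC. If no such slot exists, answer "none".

15:30

Sam in UTC: 07:30-18:15 (subtract 3h to convert from UTC+3).
Zane in UTC: 07:00-09:00, 11:45-17:45.
Alice in UTC: 07:30-11:30, 14:00-21:00 (add 6h to convert from UTC-6).
Leo in UTC: 08:00-09:15, 13:15-19:45.
Elena in UTC: 07:30-11:00, 15:00-20:45 (subtract 3h to convert from UTC+3).
Luca in UTC: 07:00-12:30, 15:30-21:00 (subtract 3h to convert from UTC+3).
Sam ∩ Zane: 07:30-09:00, 11:45-17:45.
Sam ∩ Zane ∩ Alice: 07:30-09:00, 14:00-17:45.
Sam ∩ Zane ∩ Alice ∩ Leo: 08:00-09:00, 14:00-17:45.
Sam ∩ Zane ∩ Alice ∩ Leo ∩ Elena: 08:00-09:00, 15:00-17:45.
Sam ∩ Zane ∩ Alice ∩ Leo ∩ Elena ∩ Luca: 08:00-09:00, 15:30-17:45.
The first common window of at least 75 minutes is 15:30-17:45, so the earliest start is 15:30.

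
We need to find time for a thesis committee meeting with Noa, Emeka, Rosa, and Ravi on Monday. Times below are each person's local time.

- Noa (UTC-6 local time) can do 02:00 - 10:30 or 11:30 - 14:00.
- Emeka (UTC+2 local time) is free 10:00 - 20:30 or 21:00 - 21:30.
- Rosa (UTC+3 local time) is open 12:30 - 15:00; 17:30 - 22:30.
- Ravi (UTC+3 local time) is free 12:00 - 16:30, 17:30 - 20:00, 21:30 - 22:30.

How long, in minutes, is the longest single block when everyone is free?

Noa in UTC: 08:00-16:30, 17:30-20:00 (add 6h to convert from UTC-6).
Emeka in UTC: 08:00-18:30, 19:00-19:30 (subtract 2h to convert from UTC+2).
Rosa in UTC: 09:30-12:00, 14:30-19:30 (subtract 3h to convert from UTC+3).
Ravi in UTC: 09:00-13:30, 14:30-17:00, 18:30-19:30 (subtract 3h to convert from UTC+3).
Noa ∩ Emeka: 08:00-16:30, 17:30-18:30, 19:00-19:30.
Noa ∩ Emeka ∩ Rosa: 09:30-12:00, 14:30-16:30, 17:30-18:30, 19:00-19:30.
Noa ∩ Emeka ∩ Rosa ∩ Ravi: 09:30-12:00, 14:30-16:30, 19:00-19:30.
The longest is 09:30-12:00 at 150 minutes.

150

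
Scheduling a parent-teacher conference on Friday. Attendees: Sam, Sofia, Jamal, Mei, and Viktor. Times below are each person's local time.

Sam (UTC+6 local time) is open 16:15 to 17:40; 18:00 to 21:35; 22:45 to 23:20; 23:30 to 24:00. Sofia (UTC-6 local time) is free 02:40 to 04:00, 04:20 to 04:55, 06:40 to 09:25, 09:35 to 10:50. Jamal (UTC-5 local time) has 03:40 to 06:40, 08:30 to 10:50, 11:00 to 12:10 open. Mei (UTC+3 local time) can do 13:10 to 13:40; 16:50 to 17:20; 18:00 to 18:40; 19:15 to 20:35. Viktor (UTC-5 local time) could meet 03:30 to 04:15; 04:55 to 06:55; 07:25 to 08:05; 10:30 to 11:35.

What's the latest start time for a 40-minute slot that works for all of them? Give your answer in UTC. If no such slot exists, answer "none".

Sam in UTC: 10:15-11:40, 12:00-15:35, 16:45-17:20, 17:30-18:00 (subtract 6h to convert from UTC+6).
Sofia in UTC: 08:40-10:00, 10:20-10:55, 12:40-15:25, 15:35-16:50 (add 6h to convert from UTC-6).
Jamal in UTC: 08:40-11:40, 13:30-15:50, 16:00-17:10 (add 5h to convert from UTC-5).
Mei in UTC: 10:10-10:40, 13:50-14:20, 15:00-15:40, 16:15-17:35 (subtract 3h to convert from UTC+3).
Viktor in UTC: 08:30-09:15, 09:55-11:55, 12:25-13:05, 15:30-16:35 (add 5h to convert from UTC-5).
Sam ∩ Sofia: 10:20-10:55, 12:40-15:25, 16:45-16:50.
Sam ∩ Sofia ∩ Jamal: 10:20-10:55, 13:30-15:25, 16:45-16:50.
Sam ∩ Sofia ∩ Jamal ∩ Mei: 10:20-10:40, 13:50-14:20, 15:00-15:25, 16:45-16:50.
Sam ∩ Sofia ∩ Jamal ∩ Mei ∩ Viktor: 10:20-10:40.
Those are the intersection windows.
No common window is at least 40 minutes long.

none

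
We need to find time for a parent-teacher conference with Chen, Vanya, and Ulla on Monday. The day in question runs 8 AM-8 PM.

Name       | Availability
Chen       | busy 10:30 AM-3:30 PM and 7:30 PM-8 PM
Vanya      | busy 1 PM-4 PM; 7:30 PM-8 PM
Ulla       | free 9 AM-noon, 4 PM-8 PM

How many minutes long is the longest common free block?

Chen free: 08:00-10:30, 15:30-19:30 (invert busy blocks within the working day).
Vanya free: 08:00-13:00, 16:00-19:30 (invert busy blocks within the working day).
Ulla free: 09:00-12:00, 16:00-20:00.
Chen ∩ Vanya: 08:00-10:30, 16:00-19:30.
Chen ∩ Vanya ∩ Ulla: 09:00-10:30, 16:00-19:30.
The longest is 16:00-19:30 at 210 minutes.

210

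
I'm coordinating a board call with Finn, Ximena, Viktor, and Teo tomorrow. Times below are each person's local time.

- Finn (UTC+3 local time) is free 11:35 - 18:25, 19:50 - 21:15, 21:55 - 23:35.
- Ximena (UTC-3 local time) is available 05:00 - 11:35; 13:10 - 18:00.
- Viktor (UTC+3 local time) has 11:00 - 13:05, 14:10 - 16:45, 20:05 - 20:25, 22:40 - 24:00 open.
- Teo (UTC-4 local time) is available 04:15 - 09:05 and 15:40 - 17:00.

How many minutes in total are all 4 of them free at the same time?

Finn in UTC: 08:35-15:25, 16:50-18:15, 18:55-20:35 (subtract 3h to convert from UTC+3).
Ximena in UTC: 08:00-14:35, 16:10-21:00 (add 3h to convert from UTC-3).
Viktor in UTC: 08:00-10:05, 11:10-13:45, 17:05-17:25, 19:40-21:00 (subtract 3h to convert from UTC+3).
Teo in UTC: 08:15-13:05, 19:40-21:00 (add 4h to convert from UTC-4).
Finn ∩ Ximena: 08:35-14:35, 16:50-18:15, 18:55-20:35.
Finn ∩ Ximena ∩ Viktor: 08:35-10:05, 11:10-13:45, 17:05-17:25, 19:40-20:35.
Finn ∩ Ximena ∩ Viktor ∩ Teo: 08:35-10:05, 11:10-13:05, 19:40-20:35.
So the common availability across everyone is 08:35-10:05, 11:10-13:05, 19:40-20:35.
Summing the common windows: 90 + 115 + 55 = 260 minutes.

260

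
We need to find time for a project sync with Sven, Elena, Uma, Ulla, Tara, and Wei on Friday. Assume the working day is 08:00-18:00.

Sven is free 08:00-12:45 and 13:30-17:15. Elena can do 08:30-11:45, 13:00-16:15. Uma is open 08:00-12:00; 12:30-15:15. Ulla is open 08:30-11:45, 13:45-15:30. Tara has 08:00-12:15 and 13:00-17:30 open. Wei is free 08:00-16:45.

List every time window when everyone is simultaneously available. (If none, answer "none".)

Sven ∩ Elena: 08:30-11:45, 13:30-16:15.
Sven ∩ Elena ∩ Uma: 08:30-11:45, 13:30-15:15.
Sven ∩ Elena ∩ Uma ∩ Ulla: 08:30-11:45, 13:45-15:15.
Sven ∩ Elena ∩ Uma ∩ Ulla ∩ Tara: 08:30-11:45, 13:45-15:15.
Sven ∩ Elena ∩ Uma ∩ Ulla ∩ Tara ∩ Wei: 08:30-11:45, 13:45-15:15.
Those are the intersection windows.

08:30-11:45, 13:45-15:15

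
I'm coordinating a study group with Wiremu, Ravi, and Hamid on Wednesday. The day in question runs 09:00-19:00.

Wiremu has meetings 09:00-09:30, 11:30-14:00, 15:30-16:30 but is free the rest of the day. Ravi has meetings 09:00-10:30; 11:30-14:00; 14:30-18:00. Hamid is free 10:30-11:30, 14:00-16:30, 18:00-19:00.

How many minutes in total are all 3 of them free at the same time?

150

Wiremu free: 09:30-11:30, 14:00-15:30, 16:30-19:00 (invert busy blocks within the working day).
Ravi free: 10:30-11:30, 14:00-14:30, 18:00-19:00 (invert busy blocks within the working day).
Hamid free: 10:30-11:30, 14:00-16:30, 18:00-19:00.
Wiremu ∩ Ravi: 10:30-11:30, 14:00-14:30, 18:00-19:00.
Wiremu ∩ Ravi ∩ Hamid: 10:30-11:30, 14:00-14:30, 18:00-19:00.
Summing the common windows: 60 + 30 + 60 = 150 minutes.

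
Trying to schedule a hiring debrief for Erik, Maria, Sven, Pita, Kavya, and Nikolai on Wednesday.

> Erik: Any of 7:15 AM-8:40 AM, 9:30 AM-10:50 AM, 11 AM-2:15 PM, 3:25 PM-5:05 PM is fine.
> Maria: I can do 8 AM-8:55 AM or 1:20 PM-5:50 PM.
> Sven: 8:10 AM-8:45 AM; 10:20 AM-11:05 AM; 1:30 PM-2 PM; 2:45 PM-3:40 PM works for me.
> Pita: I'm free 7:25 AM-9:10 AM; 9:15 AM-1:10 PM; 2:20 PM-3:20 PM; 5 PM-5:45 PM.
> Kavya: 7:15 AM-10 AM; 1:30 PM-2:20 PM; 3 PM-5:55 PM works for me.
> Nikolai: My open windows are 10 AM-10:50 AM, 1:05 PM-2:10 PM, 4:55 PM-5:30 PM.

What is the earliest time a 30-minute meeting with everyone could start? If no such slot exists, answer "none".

none

Erik ∩ Maria: 08:00-08:40, 13:20-14:15, 15:25-17:05.
Erik ∩ Maria ∩ Sven: 08:10-08:40, 13:30-14:00, 15:25-15:40.
Erik ∩ Maria ∩ Sven ∩ Pita: 08:10-08:40.
Erik ∩ Maria ∩ Sven ∩ Pita ∩ Kavya: 08:10-08:40.
Erik ∩ Maria ∩ Sven ∩ Pita ∩ Kavya ∩ Nikolai: ∅.
There is no time when everyone is free.
No common window is at least 30 minutes long.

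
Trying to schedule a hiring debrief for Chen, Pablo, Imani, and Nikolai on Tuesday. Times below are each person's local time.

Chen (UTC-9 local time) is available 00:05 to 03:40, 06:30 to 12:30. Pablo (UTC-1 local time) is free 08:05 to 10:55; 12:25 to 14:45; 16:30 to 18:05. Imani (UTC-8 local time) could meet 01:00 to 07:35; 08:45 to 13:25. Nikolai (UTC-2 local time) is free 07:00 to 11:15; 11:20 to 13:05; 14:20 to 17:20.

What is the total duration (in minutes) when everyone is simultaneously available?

265

Chen in UTC: 09:05-12:40, 15:30-21:30 (add 9h to convert from UTC-9).
Pablo in UTC: 09:05-11:55, 13:25-15:45, 17:30-19:05 (add 1h to convert from UTC-1).
Imani in UTC: 09:00-15:35, 16:45-21:25 (add 8h to convert from UTC-8).
Nikolai in UTC: 09:00-13:15, 13:20-15:05, 16:20-19:20 (add 2h to convert from UTC-2).
Chen ∩ Pablo: 09:05-11:55, 15:30-15:45, 17:30-19:05.
Chen ∩ Pablo ∩ Imani: 09:05-11:55, 15:30-15:35, 17:30-19:05.
Chen ∩ Pablo ∩ Imani ∩ Nikolai: 09:05-11:55, 17:30-19:05.
Those are the intersection windows.
Summing the common windows: 170 + 95 = 265 minutes.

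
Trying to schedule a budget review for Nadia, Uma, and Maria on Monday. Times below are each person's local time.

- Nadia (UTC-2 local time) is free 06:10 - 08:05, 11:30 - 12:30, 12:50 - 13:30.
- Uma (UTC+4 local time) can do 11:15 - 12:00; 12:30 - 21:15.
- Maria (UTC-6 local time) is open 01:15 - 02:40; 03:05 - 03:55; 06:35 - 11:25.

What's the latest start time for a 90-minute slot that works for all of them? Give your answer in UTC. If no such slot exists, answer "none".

none

Nadia in UTC: 08:10-10:05, 13:30-14:30, 14:50-15:30 (add 2h to convert from UTC-2).
Uma in UTC: 07:15-08:00, 08:30-17:15 (subtract 4h to convert from UTC+4).
Maria in UTC: 07:15-08:40, 09:05-09:55, 12:35-17:25 (add 6h to convert from UTC-6).
Nadia ∩ Uma: 08:30-10:05, 13:30-14:30, 14:50-15:30.
Nadia ∩ Uma ∩ Maria: 08:30-08:40, 09:05-09:55, 13:30-14:30, 14:50-15:30.
No common window is at least 90 minutes long.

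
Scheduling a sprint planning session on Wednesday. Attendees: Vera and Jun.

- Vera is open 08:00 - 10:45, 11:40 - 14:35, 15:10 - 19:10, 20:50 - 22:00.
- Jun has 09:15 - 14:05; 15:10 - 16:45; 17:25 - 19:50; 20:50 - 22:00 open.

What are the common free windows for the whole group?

09:15-10:45, 11:40-14:05, 15:10-16:45, 17:25-19:10, 20:50-22:00

Vera ∩ Jun: 09:15-10:45, 11:40-14:05, 15:10-16:45, 17:25-19:10, 20:50-22:00.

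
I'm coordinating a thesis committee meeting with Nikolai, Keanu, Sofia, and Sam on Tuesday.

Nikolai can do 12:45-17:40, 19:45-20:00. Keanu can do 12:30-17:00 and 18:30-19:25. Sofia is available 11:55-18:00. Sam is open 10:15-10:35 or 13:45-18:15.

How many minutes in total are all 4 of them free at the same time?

Nikolai ∩ Keanu: 12:45-17:00.
Nikolai ∩ Keanu ∩ Sofia: 12:45-17:00.
Nikolai ∩ Keanu ∩ Sofia ∩ Sam: 13:45-17:00.
That's a single block of 195 minutes.

195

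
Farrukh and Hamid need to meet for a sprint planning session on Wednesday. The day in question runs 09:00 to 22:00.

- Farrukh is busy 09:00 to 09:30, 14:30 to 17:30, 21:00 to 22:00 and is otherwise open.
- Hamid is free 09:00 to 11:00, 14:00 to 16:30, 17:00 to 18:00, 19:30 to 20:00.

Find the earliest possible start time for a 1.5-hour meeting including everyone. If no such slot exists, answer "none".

09:30

Farrukh free: 09:30-14:30, 17:30-21:00 (invert busy blocks within the working day).
Hamid free: 09:00-11:00, 14:00-16:30, 17:00-18:00, 19:30-20:00.
Farrukh ∩ Hamid: 09:30-11:00, 14:00-14:30, 17:30-18:00, 19:30-20:00.
The first common window of at least 90 minutes is 09:30-11:00, so the earliest start is 09:30.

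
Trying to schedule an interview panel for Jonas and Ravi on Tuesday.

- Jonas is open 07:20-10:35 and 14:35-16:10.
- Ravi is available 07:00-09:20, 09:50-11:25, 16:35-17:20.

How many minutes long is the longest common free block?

Jonas ∩ Ravi: 07:20-09:20, 09:50-10:35.
Those are the intersection windows.
The longest is 07:20-09:20 at 120 minutes.

120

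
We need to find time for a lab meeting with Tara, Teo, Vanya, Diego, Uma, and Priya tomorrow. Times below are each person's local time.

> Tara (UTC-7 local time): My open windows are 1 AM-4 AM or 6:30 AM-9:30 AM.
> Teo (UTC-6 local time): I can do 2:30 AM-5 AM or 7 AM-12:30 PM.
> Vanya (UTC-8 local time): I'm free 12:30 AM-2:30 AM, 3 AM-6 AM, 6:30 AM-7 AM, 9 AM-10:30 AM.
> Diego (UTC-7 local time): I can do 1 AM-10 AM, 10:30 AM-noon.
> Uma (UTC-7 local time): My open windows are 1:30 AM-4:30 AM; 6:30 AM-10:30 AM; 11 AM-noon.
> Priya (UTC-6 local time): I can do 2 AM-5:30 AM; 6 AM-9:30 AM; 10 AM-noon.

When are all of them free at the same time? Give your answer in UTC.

Tara in UTC: 08:00-11:00, 13:30-16:30 (add 7h to convert from UTC-7).
Teo in UTC: 08:30-11:00, 13:00-18:30 (add 6h to convert from UTC-6).
Vanya in UTC: 08:30-10:30, 11:00-14:00, 14:30-15:00, 17:00-18:30 (add 8h to convert from UTC-8).
Diego in UTC: 08:00-17:00, 17:30-19:00 (add 7h to convert from UTC-7).
Uma in UTC: 08:30-11:30, 13:30-17:30, 18:00-19:00 (add 7h to convert from UTC-7).
Priya in UTC: 08:00-11:30, 12:00-15:30, 16:00-18:00 (add 6h to convert from UTC-6).
Tara ∩ Teo: 08:30-11:00, 13:30-16:30.
Tara ∩ Teo ∩ Vanya: 08:30-10:30, 13:30-14:00, 14:30-15:00.
Tara ∩ Teo ∩ Vanya ∩ Diego: 08:30-10:30, 13:30-14:00, 14:30-15:00.
Tara ∩ Teo ∩ Vanya ∩ Diego ∩ Uma: 08:30-10:30, 13:30-14:00, 14:30-15:00.
Tara ∩ Teo ∩ Vanya ∩ Diego ∩ Uma ∩ Priya: 08:30-10:30, 13:30-14:00, 14:30-15:00.

08:30-10:30, 13:30-14:00, 14:30-15:00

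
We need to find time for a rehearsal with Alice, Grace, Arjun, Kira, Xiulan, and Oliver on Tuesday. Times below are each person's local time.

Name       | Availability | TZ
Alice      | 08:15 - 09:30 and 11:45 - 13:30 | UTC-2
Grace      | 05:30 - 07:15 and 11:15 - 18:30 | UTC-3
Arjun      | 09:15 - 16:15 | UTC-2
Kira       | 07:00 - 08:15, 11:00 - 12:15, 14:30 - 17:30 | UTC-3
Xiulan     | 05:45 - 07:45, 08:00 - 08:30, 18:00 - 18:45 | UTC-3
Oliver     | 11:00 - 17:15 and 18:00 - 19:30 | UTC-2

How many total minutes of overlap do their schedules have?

Alice in UTC: 10:15-11:30, 13:45-15:30 (add 2h to convert from UTC-2).
Grace in UTC: 08:30-10:15, 14:15-21:30 (add 3h to convert from UTC-3).
Arjun in UTC: 11:15-18:15 (add 2h to convert from UTC-2).
Kira in UTC: 10:00-11:15, 14:00-15:15, 17:30-20:30 (add 3h to convert from UTC-3).
Xiulan in UTC: 08:45-10:45, 11:00-11:30, 21:00-21:45 (add 3h to convert from UTC-3).
Oliver in UTC: 13:00-19:15, 20:00-21:30 (add 2h to convert from UTC-2).
Alice ∩ Grace: 14:15-15:30.
Alice ∩ Grace ∩ Arjun: 14:15-15:30.
Alice ∩ Grace ∩ Arjun ∩ Kira: 14:15-15:15.
Alice ∩ Grace ∩ Arjun ∩ Kira ∩ Xiulan: ∅.
Alice ∩ Grace ∩ Arjun ∩ Kira ∩ Xiulan ∩ Oliver: ∅.
There is no time when everyone is free.
There is no common window, so the total is 0 minutes.

0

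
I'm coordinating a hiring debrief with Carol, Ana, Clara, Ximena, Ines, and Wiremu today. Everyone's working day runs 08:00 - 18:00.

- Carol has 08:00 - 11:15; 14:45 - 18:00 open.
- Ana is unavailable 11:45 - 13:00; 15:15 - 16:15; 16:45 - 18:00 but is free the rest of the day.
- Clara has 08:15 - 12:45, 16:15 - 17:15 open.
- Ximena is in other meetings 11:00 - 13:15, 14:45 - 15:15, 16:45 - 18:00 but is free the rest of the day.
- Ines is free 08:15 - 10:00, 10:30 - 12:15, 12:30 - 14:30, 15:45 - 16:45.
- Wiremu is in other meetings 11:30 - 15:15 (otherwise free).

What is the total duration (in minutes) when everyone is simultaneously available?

165

Carol free: 08:00-11:15, 14:45-18:00.
Ana free: 08:00-11:45, 13:00-15:15, 16:15-16:45 (invert busy blocks within the working day).
Clara free: 08:15-12:45, 16:15-17:15.
Ximena free: 08:00-11:00, 13:15-14:45, 15:15-16:45 (invert busy blocks within the working day).
Ines free: 08:15-10:00, 10:30-12:15, 12:30-14:30, 15:45-16:45.
Wiremu free: 08:00-11:30, 15:15-18:00 (invert busy blocks within the working day).
Carol ∩ Ana: 08:00-11:15, 14:45-15:15, 16:15-16:45.
Carol ∩ Ana ∩ Clara: 08:15-11:15, 16:15-16:45.
Carol ∩ Ana ∩ Clara ∩ Ximena: 08:15-11:00, 16:15-16:45.
Carol ∩ Ana ∩ Clara ∩ Ximena ∩ Ines: 08:15-10:00, 10:30-11:00, 16:15-16:45.
Carol ∩ Ana ∩ Clara ∩ Ximena ∩ Ines ∩ Wiremu: 08:15-10:00, 10:30-11:00, 16:15-16:45.
Summing the common windows: 105 + 30 + 30 = 165 minutes.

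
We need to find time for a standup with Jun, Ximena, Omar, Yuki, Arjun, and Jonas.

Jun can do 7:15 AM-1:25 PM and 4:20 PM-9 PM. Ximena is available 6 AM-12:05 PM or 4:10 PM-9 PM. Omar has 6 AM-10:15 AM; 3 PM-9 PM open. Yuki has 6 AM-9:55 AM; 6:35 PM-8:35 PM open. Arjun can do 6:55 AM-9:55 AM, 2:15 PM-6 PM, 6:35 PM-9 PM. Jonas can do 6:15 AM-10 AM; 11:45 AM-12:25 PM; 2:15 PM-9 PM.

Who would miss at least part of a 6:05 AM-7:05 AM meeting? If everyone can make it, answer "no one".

Arjun, Jonas, Jun

Jun: not fully free for 06:05-07:05. Ximena: free for 06:05-07:05. Omar: free for 06:05-07:05. Yuki: free for 06:05-07:05. Arjun: not fully free for 06:05-07:05. Jonas: not fully free for 06:05-07:05.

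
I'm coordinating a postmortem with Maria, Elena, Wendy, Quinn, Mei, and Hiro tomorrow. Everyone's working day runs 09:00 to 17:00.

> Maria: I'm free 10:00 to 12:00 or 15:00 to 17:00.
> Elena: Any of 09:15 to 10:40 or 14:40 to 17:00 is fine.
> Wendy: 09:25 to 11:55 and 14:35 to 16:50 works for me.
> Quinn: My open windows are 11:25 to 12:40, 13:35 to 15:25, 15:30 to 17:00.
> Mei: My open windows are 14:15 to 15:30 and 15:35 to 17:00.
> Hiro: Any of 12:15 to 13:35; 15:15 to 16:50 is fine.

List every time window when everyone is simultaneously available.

Maria ∩ Elena: 10:00-10:40, 15:00-17:00.
Maria ∩ Elena ∩ Wendy: 10:00-10:40, 15:00-16:50.
Maria ∩ Elena ∩ Wendy ∩ Quinn: 15:00-15:25, 15:30-16:50.
Maria ∩ Elena ∩ Wendy ∩ Quinn ∩ Mei: 15:00-15:25, 15:35-16:50.
Maria ∩ Elena ∩ Wendy ∩ Quinn ∩ Mei ∩ Hiro: 15:15-15:25, 15:35-16:50.

15:15-15:25, 15:35-16:50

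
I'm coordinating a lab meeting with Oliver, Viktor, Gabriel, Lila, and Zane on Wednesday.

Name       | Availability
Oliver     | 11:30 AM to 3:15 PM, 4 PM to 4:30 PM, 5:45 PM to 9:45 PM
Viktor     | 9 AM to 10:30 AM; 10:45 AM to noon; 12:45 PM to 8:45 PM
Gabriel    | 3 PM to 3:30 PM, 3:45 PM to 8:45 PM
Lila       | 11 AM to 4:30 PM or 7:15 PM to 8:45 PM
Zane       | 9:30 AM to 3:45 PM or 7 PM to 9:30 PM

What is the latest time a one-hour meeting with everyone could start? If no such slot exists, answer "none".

19:45

Oliver ∩ Viktor: 11:30-12:00, 12:45-15:15, 16:00-16:30, 17:45-20:45.
Oliver ∩ Viktor ∩ Gabriel: 15:00-15:15, 16:00-16:30, 17:45-20:45.
Oliver ∩ Viktor ∩ Gabriel ∩ Lila: 15:00-15:15, 16:00-16:30, 19:15-20:45.
Oliver ∩ Viktor ∩ Gabriel ∩ Lila ∩ Zane: 15:00-15:15, 19:15-20:45.
The last common window of at least 60 minutes is 19:15-20:45; a 60-minute meeting can start as late as 19:45 and still end by 20:45.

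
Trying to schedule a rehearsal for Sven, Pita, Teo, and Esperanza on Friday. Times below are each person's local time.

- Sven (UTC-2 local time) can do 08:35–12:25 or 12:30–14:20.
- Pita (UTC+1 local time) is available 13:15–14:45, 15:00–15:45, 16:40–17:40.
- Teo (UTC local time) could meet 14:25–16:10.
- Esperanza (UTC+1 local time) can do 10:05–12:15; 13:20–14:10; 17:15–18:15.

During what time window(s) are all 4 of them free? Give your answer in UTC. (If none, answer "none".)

Sven in UTC: 10:35-14:25, 14:30-16:20 (add 2h to convert from UTC-2).
Pita in UTC: 12:15-13:45, 14:00-14:45, 15:40-16:40 (subtract 1h to convert from UTC+1).
Teo in UTC: 14:25-16:10.
Esperanza in UTC: 09:05-11:15, 12:20-13:10, 16:15-17:15 (subtract 1h to convert from UTC+1).
Sven ∩ Pita: 12:15-13:45, 14:00-14:25, 14:30-14:45, 15:40-16:20.
Sven ∩ Pita ∩ Teo: 14:30-14:45, 15:40-16:10.
Sven ∩ Pita ∩ Teo ∩ Esperanza: ∅.
There is no time when everyone is free.

none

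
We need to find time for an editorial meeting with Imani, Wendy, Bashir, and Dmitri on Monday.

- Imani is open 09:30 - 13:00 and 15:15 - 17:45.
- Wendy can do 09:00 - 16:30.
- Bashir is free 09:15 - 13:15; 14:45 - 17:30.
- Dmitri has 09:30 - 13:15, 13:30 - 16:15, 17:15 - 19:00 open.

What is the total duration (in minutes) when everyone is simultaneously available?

270

Imani ∩ Wendy: 09:30-13:00, 15:15-16:30.
Imani ∩ Wendy ∩ Bashir: 09:30-13:00, 15:15-16:30.
Imani ∩ Wendy ∩ Bashir ∩ Dmitri: 09:30-13:00, 15:15-16:15.
Summing the common windows: 210 + 60 = 270 minutes.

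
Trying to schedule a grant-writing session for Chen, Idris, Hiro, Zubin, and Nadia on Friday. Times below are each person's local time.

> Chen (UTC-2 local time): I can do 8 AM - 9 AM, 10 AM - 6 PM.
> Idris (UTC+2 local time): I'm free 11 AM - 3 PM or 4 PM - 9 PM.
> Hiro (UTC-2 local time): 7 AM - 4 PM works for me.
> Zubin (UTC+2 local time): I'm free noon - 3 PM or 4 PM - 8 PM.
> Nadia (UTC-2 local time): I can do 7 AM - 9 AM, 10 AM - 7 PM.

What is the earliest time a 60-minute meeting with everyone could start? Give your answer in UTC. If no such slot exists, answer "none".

Chen in UTC: 10:00-11:00, 12:00-20:00 (add 2h to convert from UTC-2).
Idris in UTC: 09:00-13:00, 14:00-19:00 (subtract 2h to convert from UTC+2).
Hiro in UTC: 09:00-18:00 (add 2h to convert from UTC-2).
Zubin in UTC: 10:00-13:00, 14:00-18:00 (subtract 2h to convert from UTC+2).
Nadia in UTC: 09:00-11:00, 12:00-21:00 (add 2h to convert from UTC-2).
Chen ∩ Idris: 10:00-11:00, 12:00-13:00, 14:00-19:00.
Chen ∩ Idris ∩ Hiro: 10:00-11:00, 12:00-13:00, 14:00-18:00.
Chen ∩ Idris ∩ Hiro ∩ Zubin: 10:00-11:00, 12:00-13:00, 14:00-18:00.
Chen ∩ Idris ∩ Hiro ∩ Zubin ∩ Nadia: 10:00-11:00, 12:00-13:00, 14:00-18:00.
The first common window of at least 60 minutes is 10:00-11:00, so the earliest start is 10:00.

10:00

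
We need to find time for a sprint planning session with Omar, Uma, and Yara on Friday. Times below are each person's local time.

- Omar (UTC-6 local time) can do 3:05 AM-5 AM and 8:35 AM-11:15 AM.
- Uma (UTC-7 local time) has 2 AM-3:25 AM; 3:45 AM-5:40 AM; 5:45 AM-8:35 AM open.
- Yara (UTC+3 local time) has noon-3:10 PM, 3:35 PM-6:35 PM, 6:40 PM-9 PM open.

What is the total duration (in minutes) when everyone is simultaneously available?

Omar in UTC: 09:05-11:00, 14:35-17:15 (add 6h to convert from UTC-6).
Uma in UTC: 09:00-10:25, 10:45-12:40, 12:45-15:35 (add 7h to convert from UTC-7).
Yara in UTC: 09:00-12:10, 12:35-15:35, 15:40-18:00 (subtract 3h to convert from UTC+3).
Omar ∩ Uma: 09:05-10:25, 10:45-11:00, 14:35-15:35.
Omar ∩ Uma ∩ Yara: 09:05-10:25, 10:45-11:00, 14:35-15:35.
Summing the common windows: 80 + 15 + 60 = 155 minutes.

155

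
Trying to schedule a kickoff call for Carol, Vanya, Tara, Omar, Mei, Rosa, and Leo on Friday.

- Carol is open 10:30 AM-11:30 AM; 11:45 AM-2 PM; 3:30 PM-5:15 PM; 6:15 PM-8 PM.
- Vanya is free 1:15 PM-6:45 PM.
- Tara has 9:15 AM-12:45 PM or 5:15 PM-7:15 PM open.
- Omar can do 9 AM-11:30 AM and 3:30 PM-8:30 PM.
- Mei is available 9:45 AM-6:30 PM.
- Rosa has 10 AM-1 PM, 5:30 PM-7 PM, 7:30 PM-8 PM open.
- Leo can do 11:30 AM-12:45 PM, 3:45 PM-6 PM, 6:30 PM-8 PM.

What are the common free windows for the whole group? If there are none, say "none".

none

Carol ∩ Vanya: 13:15-14:00, 15:30-17:15, 18:15-18:45.
Carol ∩ Vanya ∩ Tara: 18:15-18:45.
Carol ∩ Vanya ∩ Tara ∩ Omar: 18:15-18:45.
Carol ∩ Vanya ∩ Tara ∩ Omar ∩ Mei: 18:15-18:30.
Carol ∩ Vanya ∩ Tara ∩ Omar ∩ Mei ∩ Rosa: 18:15-18:30.
Carol ∩ Vanya ∩ Tara ∩ Omar ∩ Mei ∩ Rosa ∩ Leo: ∅.
There is no time when everyone is free.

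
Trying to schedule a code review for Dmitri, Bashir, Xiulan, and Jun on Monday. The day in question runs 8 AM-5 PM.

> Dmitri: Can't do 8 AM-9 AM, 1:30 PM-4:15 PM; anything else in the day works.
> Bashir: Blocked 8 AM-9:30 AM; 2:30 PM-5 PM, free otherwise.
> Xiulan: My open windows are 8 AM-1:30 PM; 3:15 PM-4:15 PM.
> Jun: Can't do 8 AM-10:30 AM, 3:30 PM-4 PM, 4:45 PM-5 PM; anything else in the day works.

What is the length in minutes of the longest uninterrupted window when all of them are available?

180

Dmitri free: 09:00-13:30, 16:15-17:00 (invert busy blocks within the working day).
Bashir free: 09:30-14:30 (invert busy blocks within the working day).
Xiulan free: 08:00-13:30, 15:15-16:15.
Jun free: 10:30-15:30, 16:00-16:45 (invert busy blocks within the working day).
Dmitri ∩ Bashir: 09:30-13:30.
Dmitri ∩ Bashir ∩ Xiulan: 09:30-13:30.
Dmitri ∩ Bashir ∩ Xiulan ∩ Jun: 10:30-13:30.
The longest is 10:30-13:30 at 180 minutes.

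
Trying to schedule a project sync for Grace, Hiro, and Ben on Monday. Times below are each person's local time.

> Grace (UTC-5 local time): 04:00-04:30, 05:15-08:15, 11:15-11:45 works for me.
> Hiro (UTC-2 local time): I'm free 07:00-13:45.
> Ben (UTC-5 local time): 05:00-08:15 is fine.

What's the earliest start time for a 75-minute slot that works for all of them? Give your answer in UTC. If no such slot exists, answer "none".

10:15

Grace in UTC: 09:00-09:30, 10:15-13:15, 16:15-16:45 (add 5h to convert from UTC-5).
Hiro in UTC: 09:00-15:45 (add 2h to convert from UTC-2).
Ben in UTC: 10:00-13:15 (add 5h to convert from UTC-5).
Grace ∩ Hiro: 09:00-09:30, 10:15-13:15.
Grace ∩ Hiro ∩ Ben: 10:15-13:15.
The first common window of at least 75 minutes is 10:15-13:15, so the earliest start is 10:15.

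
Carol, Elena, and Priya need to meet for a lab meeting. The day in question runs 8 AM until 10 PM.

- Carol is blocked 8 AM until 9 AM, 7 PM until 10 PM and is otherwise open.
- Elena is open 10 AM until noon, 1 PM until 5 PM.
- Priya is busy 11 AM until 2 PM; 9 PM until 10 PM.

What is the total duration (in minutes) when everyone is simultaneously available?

Carol free: 09:00-19:00 (invert busy blocks within the working day).
Elena free: 10:00-12:00, 13:00-17:00.
Priya free: 08:00-11:00, 14:00-21:00 (invert busy blocks within the working day).
Carol ∩ Elena: 10:00-12:00, 13:00-17:00.
Carol ∩ Elena ∩ Priya: 10:00-11:00, 14:00-17:00.
Summing the common windows: 60 + 180 = 240 minutes.

240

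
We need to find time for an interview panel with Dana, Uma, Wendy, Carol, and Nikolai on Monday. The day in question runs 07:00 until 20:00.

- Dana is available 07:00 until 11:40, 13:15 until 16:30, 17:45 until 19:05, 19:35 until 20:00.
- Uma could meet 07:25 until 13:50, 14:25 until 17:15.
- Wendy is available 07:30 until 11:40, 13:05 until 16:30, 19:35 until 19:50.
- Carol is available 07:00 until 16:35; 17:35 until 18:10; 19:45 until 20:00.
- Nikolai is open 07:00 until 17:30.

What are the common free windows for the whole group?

07:30-11:40, 13:15-13:50, 14:25-16:30

Dana ∩ Uma: 07:25-11:40, 13:15-13:50, 14:25-16:30.
Dana ∩ Uma ∩ Wendy: 07:30-11:40, 13:15-13:50, 14:25-16:30.
Dana ∩ Uma ∩ Wendy ∩ Carol: 07:30-11:40, 13:15-13:50, 14:25-16:30.
Dana ∩ Uma ∩ Wendy ∩ Carol ∩ Nikolai: 07:30-11:40, 13:15-13:50, 14:25-16:30.
Those are the intersection windows.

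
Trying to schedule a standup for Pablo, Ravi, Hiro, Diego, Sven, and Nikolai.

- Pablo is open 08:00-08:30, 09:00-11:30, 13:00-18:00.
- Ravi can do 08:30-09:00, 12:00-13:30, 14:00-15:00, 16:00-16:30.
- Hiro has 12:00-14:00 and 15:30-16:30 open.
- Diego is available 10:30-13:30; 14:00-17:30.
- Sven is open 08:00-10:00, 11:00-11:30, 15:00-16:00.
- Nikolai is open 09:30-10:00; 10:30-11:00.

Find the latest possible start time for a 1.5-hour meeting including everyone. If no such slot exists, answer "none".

Pablo ∩ Ravi: 13:00-13:30, 14:00-15:00, 16:00-16:30.
Pablo ∩ Ravi ∩ Hiro: 13:00-13:30, 16:00-16:30.
Pablo ∩ Ravi ∩ Hiro ∩ Diego: 13:00-13:30, 16:00-16:30.
Pablo ∩ Ravi ∩ Hiro ∩ Diego ∩ Sven: ∅.
Pablo ∩ Ravi ∩ Hiro ∩ Diego ∩ Sven ∩ Nikolai: ∅.
There is no time when everyone is free.
No common window is at least 90 minutes long.

none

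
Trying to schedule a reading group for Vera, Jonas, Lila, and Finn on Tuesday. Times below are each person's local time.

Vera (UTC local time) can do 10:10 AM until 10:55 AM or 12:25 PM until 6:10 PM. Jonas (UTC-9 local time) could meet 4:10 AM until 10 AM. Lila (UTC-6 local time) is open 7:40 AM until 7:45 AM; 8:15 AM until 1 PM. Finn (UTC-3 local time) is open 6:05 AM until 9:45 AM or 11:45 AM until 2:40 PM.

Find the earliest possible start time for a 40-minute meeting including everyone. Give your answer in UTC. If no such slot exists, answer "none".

14:45

Vera in UTC: 10:10-10:55, 12:25-18:10.
Jonas in UTC: 13:10-19:00 (add 9h to convert from UTC-9).
Lila in UTC: 13:40-13:45, 14:15-19:00 (add 6h to convert from UTC-6).
Finn in UTC: 09:05-12:45, 14:45-17:40 (add 3h to convert from UTC-3).
Vera ∩ Jonas: 13:10-18:10.
Vera ∩ Jonas ∩ Lila: 13:40-13:45, 14:15-18:10.
Vera ∩ Jonas ∩ Lila ∩ Finn: 14:45-17:40.
The first common window of at least 40 minutes is 14:45-17:40, so the earliest start is 14:45.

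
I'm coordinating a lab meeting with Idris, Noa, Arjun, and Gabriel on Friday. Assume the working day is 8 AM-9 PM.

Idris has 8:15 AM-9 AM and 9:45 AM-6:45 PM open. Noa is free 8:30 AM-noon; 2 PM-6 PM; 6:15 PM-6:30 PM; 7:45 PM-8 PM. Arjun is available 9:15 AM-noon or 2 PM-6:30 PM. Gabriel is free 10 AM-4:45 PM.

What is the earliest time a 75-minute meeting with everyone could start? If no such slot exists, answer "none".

Idris ∩ Noa: 08:30-09:00, 09:45-12:00, 14:00-18:00, 18:15-18:30.
Idris ∩ Noa ∩ Arjun: 09:45-12:00, 14:00-18:00, 18:15-18:30.
Idris ∩ Noa ∩ Arjun ∩ Gabriel: 10:00-12:00, 14:00-16:45.
The first common window of at least 75 minutes is 10:00-12:00, so the earliest start is 10:00.

10:00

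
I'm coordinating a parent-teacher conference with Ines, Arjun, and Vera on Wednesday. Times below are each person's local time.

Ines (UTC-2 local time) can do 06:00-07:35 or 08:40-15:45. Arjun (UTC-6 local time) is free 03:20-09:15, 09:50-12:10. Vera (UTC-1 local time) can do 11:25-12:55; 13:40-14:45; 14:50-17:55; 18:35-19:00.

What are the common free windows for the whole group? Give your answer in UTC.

Ines in UTC: 08:00-09:35, 10:40-17:45 (add 2h to convert from UTC-2).
Arjun in UTC: 09:20-15:15, 15:50-18:10 (add 6h to convert from UTC-6).
Vera in UTC: 12:25-13:55, 14:40-15:45, 15:50-18:55, 19:35-20:00 (add 1h to convert from UTC-1).
Ines ∩ Arjun: 09:20-09:35, 10:40-15:15, 15:50-17:45.
Ines ∩ Arjun ∩ Vera: 12:25-13:55, 14:40-15:15, 15:50-17:45.

12:25-13:55, 14:40-15:15, 15:50-17:45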